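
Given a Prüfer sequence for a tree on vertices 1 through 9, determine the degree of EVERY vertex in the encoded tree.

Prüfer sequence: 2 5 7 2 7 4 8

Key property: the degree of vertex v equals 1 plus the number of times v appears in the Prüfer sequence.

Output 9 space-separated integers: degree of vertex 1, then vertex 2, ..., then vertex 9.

Answer: 1 3 1 2 2 1 3 2 1

Derivation:
p_1 = 2: count[2] becomes 1
p_2 = 5: count[5] becomes 1
p_3 = 7: count[7] becomes 1
p_4 = 2: count[2] becomes 2
p_5 = 7: count[7] becomes 2
p_6 = 4: count[4] becomes 1
p_7 = 8: count[8] becomes 1
Degrees (1 + count): deg[1]=1+0=1, deg[2]=1+2=3, deg[3]=1+0=1, deg[4]=1+1=2, deg[5]=1+1=2, deg[6]=1+0=1, deg[7]=1+2=3, deg[8]=1+1=2, deg[9]=1+0=1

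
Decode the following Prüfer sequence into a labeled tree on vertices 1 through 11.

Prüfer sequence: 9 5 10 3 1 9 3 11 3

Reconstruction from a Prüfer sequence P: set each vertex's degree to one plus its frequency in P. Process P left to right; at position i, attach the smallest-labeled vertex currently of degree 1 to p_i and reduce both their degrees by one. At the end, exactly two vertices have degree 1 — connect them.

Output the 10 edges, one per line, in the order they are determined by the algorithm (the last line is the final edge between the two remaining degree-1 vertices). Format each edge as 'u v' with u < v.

Initial degrees: {1:2, 2:1, 3:4, 4:1, 5:2, 6:1, 7:1, 8:1, 9:3, 10:2, 11:2}
Step 1: smallest deg-1 vertex = 2, p_1 = 9. Add edge {2,9}. Now deg[2]=0, deg[9]=2.
Step 2: smallest deg-1 vertex = 4, p_2 = 5. Add edge {4,5}. Now deg[4]=0, deg[5]=1.
Step 3: smallest deg-1 vertex = 5, p_3 = 10. Add edge {5,10}. Now deg[5]=0, deg[10]=1.
Step 4: smallest deg-1 vertex = 6, p_4 = 3. Add edge {3,6}. Now deg[6]=0, deg[3]=3.
Step 5: smallest deg-1 vertex = 7, p_5 = 1. Add edge {1,7}. Now deg[7]=0, deg[1]=1.
Step 6: smallest deg-1 vertex = 1, p_6 = 9. Add edge {1,9}. Now deg[1]=0, deg[9]=1.
Step 7: smallest deg-1 vertex = 8, p_7 = 3. Add edge {3,8}. Now deg[8]=0, deg[3]=2.
Step 8: smallest deg-1 vertex = 9, p_8 = 11. Add edge {9,11}. Now deg[9]=0, deg[11]=1.
Step 9: smallest deg-1 vertex = 10, p_9 = 3. Add edge {3,10}. Now deg[10]=0, deg[3]=1.
Final: two remaining deg-1 vertices are 3, 11. Add edge {3,11}.

Answer: 2 9
4 5
5 10
3 6
1 7
1 9
3 8
9 11
3 10
3 11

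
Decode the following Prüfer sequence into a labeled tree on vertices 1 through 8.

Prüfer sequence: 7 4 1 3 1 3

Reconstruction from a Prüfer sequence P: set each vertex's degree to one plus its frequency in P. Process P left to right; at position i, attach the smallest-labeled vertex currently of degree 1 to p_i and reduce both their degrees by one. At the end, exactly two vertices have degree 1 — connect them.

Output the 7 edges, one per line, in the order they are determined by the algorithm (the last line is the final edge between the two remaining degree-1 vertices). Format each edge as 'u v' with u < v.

Answer: 2 7
4 5
1 4
3 6
1 7
1 3
3 8

Derivation:
Initial degrees: {1:3, 2:1, 3:3, 4:2, 5:1, 6:1, 7:2, 8:1}
Step 1: smallest deg-1 vertex = 2, p_1 = 7. Add edge {2,7}. Now deg[2]=0, deg[7]=1.
Step 2: smallest deg-1 vertex = 5, p_2 = 4. Add edge {4,5}. Now deg[5]=0, deg[4]=1.
Step 3: smallest deg-1 vertex = 4, p_3 = 1. Add edge {1,4}. Now deg[4]=0, deg[1]=2.
Step 4: smallest deg-1 vertex = 6, p_4 = 3. Add edge {3,6}. Now deg[6]=0, deg[3]=2.
Step 5: smallest deg-1 vertex = 7, p_5 = 1. Add edge {1,7}. Now deg[7]=0, deg[1]=1.
Step 6: smallest deg-1 vertex = 1, p_6 = 3. Add edge {1,3}. Now deg[1]=0, deg[3]=1.
Final: two remaining deg-1 vertices are 3, 8. Add edge {3,8}.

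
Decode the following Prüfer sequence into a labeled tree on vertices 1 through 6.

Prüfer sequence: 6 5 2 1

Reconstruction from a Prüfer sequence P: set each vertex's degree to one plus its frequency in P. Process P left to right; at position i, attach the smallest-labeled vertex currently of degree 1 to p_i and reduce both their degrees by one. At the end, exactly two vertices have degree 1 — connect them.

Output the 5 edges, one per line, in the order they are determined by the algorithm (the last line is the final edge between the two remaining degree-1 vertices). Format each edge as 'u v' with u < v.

Answer: 3 6
4 5
2 5
1 2
1 6

Derivation:
Initial degrees: {1:2, 2:2, 3:1, 4:1, 5:2, 6:2}
Step 1: smallest deg-1 vertex = 3, p_1 = 6. Add edge {3,6}. Now deg[3]=0, deg[6]=1.
Step 2: smallest deg-1 vertex = 4, p_2 = 5. Add edge {4,5}. Now deg[4]=0, deg[5]=1.
Step 3: smallest deg-1 vertex = 5, p_3 = 2. Add edge {2,5}. Now deg[5]=0, deg[2]=1.
Step 4: smallest deg-1 vertex = 2, p_4 = 1. Add edge {1,2}. Now deg[2]=0, deg[1]=1.
Final: two remaining deg-1 vertices are 1, 6. Add edge {1,6}.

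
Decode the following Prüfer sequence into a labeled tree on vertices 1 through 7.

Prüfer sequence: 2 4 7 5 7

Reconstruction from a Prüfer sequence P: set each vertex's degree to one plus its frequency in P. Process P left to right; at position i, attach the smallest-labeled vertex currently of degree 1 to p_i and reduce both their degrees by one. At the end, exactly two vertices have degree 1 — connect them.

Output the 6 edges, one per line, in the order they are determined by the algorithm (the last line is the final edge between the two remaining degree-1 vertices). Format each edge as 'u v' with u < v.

Initial degrees: {1:1, 2:2, 3:1, 4:2, 5:2, 6:1, 7:3}
Step 1: smallest deg-1 vertex = 1, p_1 = 2. Add edge {1,2}. Now deg[1]=0, deg[2]=1.
Step 2: smallest deg-1 vertex = 2, p_2 = 4. Add edge {2,4}. Now deg[2]=0, deg[4]=1.
Step 3: smallest deg-1 vertex = 3, p_3 = 7. Add edge {3,7}. Now deg[3]=0, deg[7]=2.
Step 4: smallest deg-1 vertex = 4, p_4 = 5. Add edge {4,5}. Now deg[4]=0, deg[5]=1.
Step 5: smallest deg-1 vertex = 5, p_5 = 7. Add edge {5,7}. Now deg[5]=0, deg[7]=1.
Final: two remaining deg-1 vertices are 6, 7. Add edge {6,7}.

Answer: 1 2
2 4
3 7
4 5
5 7
6 7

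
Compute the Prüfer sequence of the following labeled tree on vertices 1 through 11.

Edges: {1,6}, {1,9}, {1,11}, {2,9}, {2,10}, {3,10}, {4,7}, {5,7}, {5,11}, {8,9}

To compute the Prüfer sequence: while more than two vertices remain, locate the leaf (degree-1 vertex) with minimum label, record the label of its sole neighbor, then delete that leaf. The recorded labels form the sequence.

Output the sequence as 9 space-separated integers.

Step 1: leaves = {3,4,6,8}. Remove smallest leaf 3, emit neighbor 10.
Step 2: leaves = {4,6,8,10}. Remove smallest leaf 4, emit neighbor 7.
Step 3: leaves = {6,7,8,10}. Remove smallest leaf 6, emit neighbor 1.
Step 4: leaves = {7,8,10}. Remove smallest leaf 7, emit neighbor 5.
Step 5: leaves = {5,8,10}. Remove smallest leaf 5, emit neighbor 11.
Step 6: leaves = {8,10,11}. Remove smallest leaf 8, emit neighbor 9.
Step 7: leaves = {10,11}. Remove smallest leaf 10, emit neighbor 2.
Step 8: leaves = {2,11}. Remove smallest leaf 2, emit neighbor 9.
Step 9: leaves = {9,11}. Remove smallest leaf 9, emit neighbor 1.
Done: 2 vertices remain (1, 11). Sequence = [10 7 1 5 11 9 2 9 1]

Answer: 10 7 1 5 11 9 2 9 1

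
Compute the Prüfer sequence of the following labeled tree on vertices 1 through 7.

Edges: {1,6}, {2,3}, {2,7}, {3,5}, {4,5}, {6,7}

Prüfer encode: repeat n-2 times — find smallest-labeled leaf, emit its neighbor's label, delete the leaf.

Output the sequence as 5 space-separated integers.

Answer: 6 5 3 2 7

Derivation:
Step 1: leaves = {1,4}. Remove smallest leaf 1, emit neighbor 6.
Step 2: leaves = {4,6}. Remove smallest leaf 4, emit neighbor 5.
Step 3: leaves = {5,6}. Remove smallest leaf 5, emit neighbor 3.
Step 4: leaves = {3,6}. Remove smallest leaf 3, emit neighbor 2.
Step 5: leaves = {2,6}. Remove smallest leaf 2, emit neighbor 7.
Done: 2 vertices remain (6, 7). Sequence = [6 5 3 2 7]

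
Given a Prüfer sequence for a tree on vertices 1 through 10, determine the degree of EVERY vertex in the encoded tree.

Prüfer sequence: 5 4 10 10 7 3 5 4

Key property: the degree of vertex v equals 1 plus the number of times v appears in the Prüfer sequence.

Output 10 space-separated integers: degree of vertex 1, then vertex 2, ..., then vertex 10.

Answer: 1 1 2 3 3 1 2 1 1 3

Derivation:
p_1 = 5: count[5] becomes 1
p_2 = 4: count[4] becomes 1
p_3 = 10: count[10] becomes 1
p_4 = 10: count[10] becomes 2
p_5 = 7: count[7] becomes 1
p_6 = 3: count[3] becomes 1
p_7 = 5: count[5] becomes 2
p_8 = 4: count[4] becomes 2
Degrees (1 + count): deg[1]=1+0=1, deg[2]=1+0=1, deg[3]=1+1=2, deg[4]=1+2=3, deg[5]=1+2=3, deg[6]=1+0=1, deg[7]=1+1=2, deg[8]=1+0=1, deg[9]=1+0=1, deg[10]=1+2=3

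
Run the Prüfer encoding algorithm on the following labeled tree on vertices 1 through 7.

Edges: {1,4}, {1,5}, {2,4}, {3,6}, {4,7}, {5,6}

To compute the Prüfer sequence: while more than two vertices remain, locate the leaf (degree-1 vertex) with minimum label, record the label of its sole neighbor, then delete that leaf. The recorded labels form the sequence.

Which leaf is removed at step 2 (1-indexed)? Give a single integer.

Answer: 3

Derivation:
Step 1: current leaves = {2,3,7}. Remove leaf 2 (neighbor: 4).
Step 2: current leaves = {3,7}. Remove leaf 3 (neighbor: 6).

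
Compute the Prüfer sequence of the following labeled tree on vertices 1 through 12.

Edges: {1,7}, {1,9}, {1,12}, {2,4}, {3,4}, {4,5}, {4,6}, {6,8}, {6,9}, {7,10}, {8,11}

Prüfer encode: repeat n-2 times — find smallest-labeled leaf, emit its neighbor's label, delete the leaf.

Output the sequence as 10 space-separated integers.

Step 1: leaves = {2,3,5,10,11,12}. Remove smallest leaf 2, emit neighbor 4.
Step 2: leaves = {3,5,10,11,12}. Remove smallest leaf 3, emit neighbor 4.
Step 3: leaves = {5,10,11,12}. Remove smallest leaf 5, emit neighbor 4.
Step 4: leaves = {4,10,11,12}. Remove smallest leaf 4, emit neighbor 6.
Step 5: leaves = {10,11,12}. Remove smallest leaf 10, emit neighbor 7.
Step 6: leaves = {7,11,12}. Remove smallest leaf 7, emit neighbor 1.
Step 7: leaves = {11,12}. Remove smallest leaf 11, emit neighbor 8.
Step 8: leaves = {8,12}. Remove smallest leaf 8, emit neighbor 6.
Step 9: leaves = {6,12}. Remove smallest leaf 6, emit neighbor 9.
Step 10: leaves = {9,12}. Remove smallest leaf 9, emit neighbor 1.
Done: 2 vertices remain (1, 12). Sequence = [4 4 4 6 7 1 8 6 9 1]

Answer: 4 4 4 6 7 1 8 6 9 1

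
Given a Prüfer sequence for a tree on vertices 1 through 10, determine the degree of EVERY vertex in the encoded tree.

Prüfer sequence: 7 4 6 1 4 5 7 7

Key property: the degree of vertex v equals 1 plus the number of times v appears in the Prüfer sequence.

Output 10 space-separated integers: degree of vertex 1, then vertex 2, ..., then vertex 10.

p_1 = 7: count[7] becomes 1
p_2 = 4: count[4] becomes 1
p_3 = 6: count[6] becomes 1
p_4 = 1: count[1] becomes 1
p_5 = 4: count[4] becomes 2
p_6 = 5: count[5] becomes 1
p_7 = 7: count[7] becomes 2
p_8 = 7: count[7] becomes 3
Degrees (1 + count): deg[1]=1+1=2, deg[2]=1+0=1, deg[3]=1+0=1, deg[4]=1+2=3, deg[5]=1+1=2, deg[6]=1+1=2, deg[7]=1+3=4, deg[8]=1+0=1, deg[9]=1+0=1, deg[10]=1+0=1

Answer: 2 1 1 3 2 2 4 1 1 1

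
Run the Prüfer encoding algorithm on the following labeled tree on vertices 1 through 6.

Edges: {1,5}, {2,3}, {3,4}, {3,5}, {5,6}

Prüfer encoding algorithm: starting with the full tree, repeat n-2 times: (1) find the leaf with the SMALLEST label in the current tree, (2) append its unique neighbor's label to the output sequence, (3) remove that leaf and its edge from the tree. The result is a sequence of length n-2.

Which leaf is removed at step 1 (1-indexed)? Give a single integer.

Answer: 1

Derivation:
Step 1: current leaves = {1,2,4,6}. Remove leaf 1 (neighbor: 5).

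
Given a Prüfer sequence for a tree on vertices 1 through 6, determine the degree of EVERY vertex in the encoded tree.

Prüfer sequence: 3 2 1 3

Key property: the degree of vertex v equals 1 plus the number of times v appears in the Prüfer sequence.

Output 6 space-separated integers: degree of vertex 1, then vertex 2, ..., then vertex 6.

Answer: 2 2 3 1 1 1

Derivation:
p_1 = 3: count[3] becomes 1
p_2 = 2: count[2] becomes 1
p_3 = 1: count[1] becomes 1
p_4 = 3: count[3] becomes 2
Degrees (1 + count): deg[1]=1+1=2, deg[2]=1+1=2, deg[3]=1+2=3, deg[4]=1+0=1, deg[5]=1+0=1, deg[6]=1+0=1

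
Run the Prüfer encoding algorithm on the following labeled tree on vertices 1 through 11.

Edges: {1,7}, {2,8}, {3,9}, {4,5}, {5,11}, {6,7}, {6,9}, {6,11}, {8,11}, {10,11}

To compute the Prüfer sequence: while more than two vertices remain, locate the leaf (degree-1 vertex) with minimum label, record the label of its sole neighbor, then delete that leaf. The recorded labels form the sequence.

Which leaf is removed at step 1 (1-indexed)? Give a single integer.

Step 1: current leaves = {1,2,3,4,10}. Remove leaf 1 (neighbor: 7).

Answer: 1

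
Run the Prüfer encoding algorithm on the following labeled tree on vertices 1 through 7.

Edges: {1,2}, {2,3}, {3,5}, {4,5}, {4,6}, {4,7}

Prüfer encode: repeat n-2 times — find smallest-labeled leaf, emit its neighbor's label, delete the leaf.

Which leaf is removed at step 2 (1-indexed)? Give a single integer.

Answer: 2

Derivation:
Step 1: current leaves = {1,6,7}. Remove leaf 1 (neighbor: 2).
Step 2: current leaves = {2,6,7}. Remove leaf 2 (neighbor: 3).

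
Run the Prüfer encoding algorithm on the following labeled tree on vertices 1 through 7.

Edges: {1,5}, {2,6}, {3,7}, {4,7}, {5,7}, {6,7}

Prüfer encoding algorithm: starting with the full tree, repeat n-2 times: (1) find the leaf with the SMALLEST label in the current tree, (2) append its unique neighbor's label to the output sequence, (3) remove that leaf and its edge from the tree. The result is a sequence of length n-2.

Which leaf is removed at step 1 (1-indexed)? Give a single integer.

Step 1: current leaves = {1,2,3,4}. Remove leaf 1 (neighbor: 5).

Answer: 1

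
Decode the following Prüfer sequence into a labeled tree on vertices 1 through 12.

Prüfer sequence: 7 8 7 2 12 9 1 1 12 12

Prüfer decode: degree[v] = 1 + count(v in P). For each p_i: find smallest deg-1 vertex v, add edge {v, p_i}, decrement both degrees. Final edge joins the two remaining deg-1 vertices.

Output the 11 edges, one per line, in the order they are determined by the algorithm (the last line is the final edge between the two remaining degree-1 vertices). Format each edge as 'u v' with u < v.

Answer: 3 7
4 8
5 7
2 6
2 12
7 9
1 8
1 9
1 12
10 12
11 12

Derivation:
Initial degrees: {1:3, 2:2, 3:1, 4:1, 5:1, 6:1, 7:3, 8:2, 9:2, 10:1, 11:1, 12:4}
Step 1: smallest deg-1 vertex = 3, p_1 = 7. Add edge {3,7}. Now deg[3]=0, deg[7]=2.
Step 2: smallest deg-1 vertex = 4, p_2 = 8. Add edge {4,8}. Now deg[4]=0, deg[8]=1.
Step 3: smallest deg-1 vertex = 5, p_3 = 7. Add edge {5,7}. Now deg[5]=0, deg[7]=1.
Step 4: smallest deg-1 vertex = 6, p_4 = 2. Add edge {2,6}. Now deg[6]=0, deg[2]=1.
Step 5: smallest deg-1 vertex = 2, p_5 = 12. Add edge {2,12}. Now deg[2]=0, deg[12]=3.
Step 6: smallest deg-1 vertex = 7, p_6 = 9. Add edge {7,9}. Now deg[7]=0, deg[9]=1.
Step 7: smallest deg-1 vertex = 8, p_7 = 1. Add edge {1,8}. Now deg[8]=0, deg[1]=2.
Step 8: smallest deg-1 vertex = 9, p_8 = 1. Add edge {1,9}. Now deg[9]=0, deg[1]=1.
Step 9: smallest deg-1 vertex = 1, p_9 = 12. Add edge {1,12}. Now deg[1]=0, deg[12]=2.
Step 10: smallest deg-1 vertex = 10, p_10 = 12. Add edge {10,12}. Now deg[10]=0, deg[12]=1.
Final: two remaining deg-1 vertices are 11, 12. Add edge {11,12}.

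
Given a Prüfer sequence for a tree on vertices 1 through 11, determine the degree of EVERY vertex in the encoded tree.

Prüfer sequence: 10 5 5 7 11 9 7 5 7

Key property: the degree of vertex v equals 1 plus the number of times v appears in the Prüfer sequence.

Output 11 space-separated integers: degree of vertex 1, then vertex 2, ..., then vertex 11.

Answer: 1 1 1 1 4 1 4 1 2 2 2

Derivation:
p_1 = 10: count[10] becomes 1
p_2 = 5: count[5] becomes 1
p_3 = 5: count[5] becomes 2
p_4 = 7: count[7] becomes 1
p_5 = 11: count[11] becomes 1
p_6 = 9: count[9] becomes 1
p_7 = 7: count[7] becomes 2
p_8 = 5: count[5] becomes 3
p_9 = 7: count[7] becomes 3
Degrees (1 + count): deg[1]=1+0=1, deg[2]=1+0=1, deg[3]=1+0=1, deg[4]=1+0=1, deg[5]=1+3=4, deg[6]=1+0=1, deg[7]=1+3=4, deg[8]=1+0=1, deg[9]=1+1=2, deg[10]=1+1=2, deg[11]=1+1=2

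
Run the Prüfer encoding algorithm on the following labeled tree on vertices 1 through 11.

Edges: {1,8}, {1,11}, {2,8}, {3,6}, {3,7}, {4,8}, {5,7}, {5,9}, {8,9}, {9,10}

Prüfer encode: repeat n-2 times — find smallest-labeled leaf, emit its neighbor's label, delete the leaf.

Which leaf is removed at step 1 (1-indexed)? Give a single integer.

Answer: 2

Derivation:
Step 1: current leaves = {2,4,6,10,11}. Remove leaf 2 (neighbor: 8).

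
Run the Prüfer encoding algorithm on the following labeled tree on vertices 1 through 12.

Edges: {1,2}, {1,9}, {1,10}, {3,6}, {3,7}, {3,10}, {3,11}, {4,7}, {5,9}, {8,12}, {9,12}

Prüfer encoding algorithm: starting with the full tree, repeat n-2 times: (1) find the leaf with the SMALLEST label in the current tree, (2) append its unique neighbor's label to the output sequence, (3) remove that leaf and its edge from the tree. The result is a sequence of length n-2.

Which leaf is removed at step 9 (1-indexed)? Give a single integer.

Step 1: current leaves = {2,4,5,6,8,11}. Remove leaf 2 (neighbor: 1).
Step 2: current leaves = {4,5,6,8,11}. Remove leaf 4 (neighbor: 7).
Step 3: current leaves = {5,6,7,8,11}. Remove leaf 5 (neighbor: 9).
Step 4: current leaves = {6,7,8,11}. Remove leaf 6 (neighbor: 3).
Step 5: current leaves = {7,8,11}. Remove leaf 7 (neighbor: 3).
Step 6: current leaves = {8,11}. Remove leaf 8 (neighbor: 12).
Step 7: current leaves = {11,12}. Remove leaf 11 (neighbor: 3).
Step 8: current leaves = {3,12}. Remove leaf 3 (neighbor: 10).
Step 9: current leaves = {10,12}. Remove leaf 10 (neighbor: 1).

Answer: 10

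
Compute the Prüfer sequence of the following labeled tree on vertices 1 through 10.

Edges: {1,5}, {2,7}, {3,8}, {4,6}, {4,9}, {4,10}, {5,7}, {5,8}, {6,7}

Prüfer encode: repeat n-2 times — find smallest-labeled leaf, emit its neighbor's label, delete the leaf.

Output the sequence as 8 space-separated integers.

Answer: 5 7 8 5 7 6 4 4

Derivation:
Step 1: leaves = {1,2,3,9,10}. Remove smallest leaf 1, emit neighbor 5.
Step 2: leaves = {2,3,9,10}. Remove smallest leaf 2, emit neighbor 7.
Step 3: leaves = {3,9,10}. Remove smallest leaf 3, emit neighbor 8.
Step 4: leaves = {8,9,10}. Remove smallest leaf 8, emit neighbor 5.
Step 5: leaves = {5,9,10}. Remove smallest leaf 5, emit neighbor 7.
Step 6: leaves = {7,9,10}. Remove smallest leaf 7, emit neighbor 6.
Step 7: leaves = {6,9,10}. Remove smallest leaf 6, emit neighbor 4.
Step 8: leaves = {9,10}. Remove smallest leaf 9, emit neighbor 4.
Done: 2 vertices remain (4, 10). Sequence = [5 7 8 5 7 6 4 4]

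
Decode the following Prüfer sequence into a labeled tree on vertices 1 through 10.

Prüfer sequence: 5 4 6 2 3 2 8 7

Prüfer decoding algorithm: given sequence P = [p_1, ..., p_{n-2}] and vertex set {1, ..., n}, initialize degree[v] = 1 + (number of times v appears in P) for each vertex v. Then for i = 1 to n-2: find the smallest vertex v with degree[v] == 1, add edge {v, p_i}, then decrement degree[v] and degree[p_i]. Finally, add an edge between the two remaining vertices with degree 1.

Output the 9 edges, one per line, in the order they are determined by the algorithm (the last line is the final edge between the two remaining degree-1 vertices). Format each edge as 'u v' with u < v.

Answer: 1 5
4 5
4 6
2 6
3 9
2 3
2 8
7 8
7 10

Derivation:
Initial degrees: {1:1, 2:3, 3:2, 4:2, 5:2, 6:2, 7:2, 8:2, 9:1, 10:1}
Step 1: smallest deg-1 vertex = 1, p_1 = 5. Add edge {1,5}. Now deg[1]=0, deg[5]=1.
Step 2: smallest deg-1 vertex = 5, p_2 = 4. Add edge {4,5}. Now deg[5]=0, deg[4]=1.
Step 3: smallest deg-1 vertex = 4, p_3 = 6. Add edge {4,6}. Now deg[4]=0, deg[6]=1.
Step 4: smallest deg-1 vertex = 6, p_4 = 2. Add edge {2,6}. Now deg[6]=0, deg[2]=2.
Step 5: smallest deg-1 vertex = 9, p_5 = 3. Add edge {3,9}. Now deg[9]=0, deg[3]=1.
Step 6: smallest deg-1 vertex = 3, p_6 = 2. Add edge {2,3}. Now deg[3]=0, deg[2]=1.
Step 7: smallest deg-1 vertex = 2, p_7 = 8. Add edge {2,8}. Now deg[2]=0, deg[8]=1.
Step 8: smallest deg-1 vertex = 8, p_8 = 7. Add edge {7,8}. Now deg[8]=0, deg[7]=1.
Final: two remaining deg-1 vertices are 7, 10. Add edge {7,10}.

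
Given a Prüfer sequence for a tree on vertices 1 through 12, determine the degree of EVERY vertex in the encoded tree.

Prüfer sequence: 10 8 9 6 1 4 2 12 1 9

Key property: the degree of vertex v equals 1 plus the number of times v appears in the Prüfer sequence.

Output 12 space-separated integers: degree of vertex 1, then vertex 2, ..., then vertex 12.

Answer: 3 2 1 2 1 2 1 2 3 2 1 2

Derivation:
p_1 = 10: count[10] becomes 1
p_2 = 8: count[8] becomes 1
p_3 = 9: count[9] becomes 1
p_4 = 6: count[6] becomes 1
p_5 = 1: count[1] becomes 1
p_6 = 4: count[4] becomes 1
p_7 = 2: count[2] becomes 1
p_8 = 12: count[12] becomes 1
p_9 = 1: count[1] becomes 2
p_10 = 9: count[9] becomes 2
Degrees (1 + count): deg[1]=1+2=3, deg[2]=1+1=2, deg[3]=1+0=1, deg[4]=1+1=2, deg[5]=1+0=1, deg[6]=1+1=2, deg[7]=1+0=1, deg[8]=1+1=2, deg[9]=1+2=3, deg[10]=1+1=2, deg[11]=1+0=1, deg[12]=1+1=2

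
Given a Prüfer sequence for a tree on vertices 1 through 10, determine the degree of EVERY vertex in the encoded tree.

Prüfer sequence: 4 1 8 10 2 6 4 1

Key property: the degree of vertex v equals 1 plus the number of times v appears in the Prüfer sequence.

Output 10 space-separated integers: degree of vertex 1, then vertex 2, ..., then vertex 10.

p_1 = 4: count[4] becomes 1
p_2 = 1: count[1] becomes 1
p_3 = 8: count[8] becomes 1
p_4 = 10: count[10] becomes 1
p_5 = 2: count[2] becomes 1
p_6 = 6: count[6] becomes 1
p_7 = 4: count[4] becomes 2
p_8 = 1: count[1] becomes 2
Degrees (1 + count): deg[1]=1+2=3, deg[2]=1+1=2, deg[3]=1+0=1, deg[4]=1+2=3, deg[5]=1+0=1, deg[6]=1+1=2, deg[7]=1+0=1, deg[8]=1+1=2, deg[9]=1+0=1, deg[10]=1+1=2

Answer: 3 2 1 3 1 2 1 2 1 2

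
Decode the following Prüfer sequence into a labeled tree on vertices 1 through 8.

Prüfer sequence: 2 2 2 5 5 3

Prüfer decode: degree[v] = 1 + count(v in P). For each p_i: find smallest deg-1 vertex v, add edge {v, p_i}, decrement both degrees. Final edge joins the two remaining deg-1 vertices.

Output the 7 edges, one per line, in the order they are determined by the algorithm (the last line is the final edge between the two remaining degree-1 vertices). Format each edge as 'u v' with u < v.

Initial degrees: {1:1, 2:4, 3:2, 4:1, 5:3, 6:1, 7:1, 8:1}
Step 1: smallest deg-1 vertex = 1, p_1 = 2. Add edge {1,2}. Now deg[1]=0, deg[2]=3.
Step 2: smallest deg-1 vertex = 4, p_2 = 2. Add edge {2,4}. Now deg[4]=0, deg[2]=2.
Step 3: smallest deg-1 vertex = 6, p_3 = 2. Add edge {2,6}. Now deg[6]=0, deg[2]=1.
Step 4: smallest deg-1 vertex = 2, p_4 = 5. Add edge {2,5}. Now deg[2]=0, deg[5]=2.
Step 5: smallest deg-1 vertex = 7, p_5 = 5. Add edge {5,7}. Now deg[7]=0, deg[5]=1.
Step 6: smallest deg-1 vertex = 5, p_6 = 3. Add edge {3,5}. Now deg[5]=0, deg[3]=1.
Final: two remaining deg-1 vertices are 3, 8. Add edge {3,8}.

Answer: 1 2
2 4
2 6
2 5
5 7
3 5
3 8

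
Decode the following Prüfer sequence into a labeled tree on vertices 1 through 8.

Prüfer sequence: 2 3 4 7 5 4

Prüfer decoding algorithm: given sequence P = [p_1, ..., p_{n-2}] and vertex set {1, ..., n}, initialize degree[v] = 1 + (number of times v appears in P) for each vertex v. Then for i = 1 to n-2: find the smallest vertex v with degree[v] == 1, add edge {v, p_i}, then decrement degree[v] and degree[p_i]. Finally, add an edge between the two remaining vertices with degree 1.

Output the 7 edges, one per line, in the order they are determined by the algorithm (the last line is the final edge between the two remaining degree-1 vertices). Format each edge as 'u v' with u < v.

Initial degrees: {1:1, 2:2, 3:2, 4:3, 5:2, 6:1, 7:2, 8:1}
Step 1: smallest deg-1 vertex = 1, p_1 = 2. Add edge {1,2}. Now deg[1]=0, deg[2]=1.
Step 2: smallest deg-1 vertex = 2, p_2 = 3. Add edge {2,3}. Now deg[2]=0, deg[3]=1.
Step 3: smallest deg-1 vertex = 3, p_3 = 4. Add edge {3,4}. Now deg[3]=0, deg[4]=2.
Step 4: smallest deg-1 vertex = 6, p_4 = 7. Add edge {6,7}. Now deg[6]=0, deg[7]=1.
Step 5: smallest deg-1 vertex = 7, p_5 = 5. Add edge {5,7}. Now deg[7]=0, deg[5]=1.
Step 6: smallest deg-1 vertex = 5, p_6 = 4. Add edge {4,5}. Now deg[5]=0, deg[4]=1.
Final: two remaining deg-1 vertices are 4, 8. Add edge {4,8}.

Answer: 1 2
2 3
3 4
6 7
5 7
4 5
4 8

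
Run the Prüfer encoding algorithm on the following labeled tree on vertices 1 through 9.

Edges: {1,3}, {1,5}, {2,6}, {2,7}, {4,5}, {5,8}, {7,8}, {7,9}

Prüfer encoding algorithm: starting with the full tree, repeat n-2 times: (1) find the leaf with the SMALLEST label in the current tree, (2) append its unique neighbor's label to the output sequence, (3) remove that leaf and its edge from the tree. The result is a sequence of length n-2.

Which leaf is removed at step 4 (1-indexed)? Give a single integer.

Step 1: current leaves = {3,4,6,9}. Remove leaf 3 (neighbor: 1).
Step 2: current leaves = {1,4,6,9}. Remove leaf 1 (neighbor: 5).
Step 3: current leaves = {4,6,9}. Remove leaf 4 (neighbor: 5).
Step 4: current leaves = {5,6,9}. Remove leaf 5 (neighbor: 8).

Answer: 5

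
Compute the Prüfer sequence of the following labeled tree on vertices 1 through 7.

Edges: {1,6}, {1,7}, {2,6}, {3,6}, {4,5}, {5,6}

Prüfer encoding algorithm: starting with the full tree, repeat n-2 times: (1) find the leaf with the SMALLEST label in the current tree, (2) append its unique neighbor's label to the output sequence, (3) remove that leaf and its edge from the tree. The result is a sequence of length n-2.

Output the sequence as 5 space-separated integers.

Step 1: leaves = {2,3,4,7}. Remove smallest leaf 2, emit neighbor 6.
Step 2: leaves = {3,4,7}. Remove smallest leaf 3, emit neighbor 6.
Step 3: leaves = {4,7}. Remove smallest leaf 4, emit neighbor 5.
Step 4: leaves = {5,7}. Remove smallest leaf 5, emit neighbor 6.
Step 5: leaves = {6,7}. Remove smallest leaf 6, emit neighbor 1.
Done: 2 vertices remain (1, 7). Sequence = [6 6 5 6 1]

Answer: 6 6 5 6 1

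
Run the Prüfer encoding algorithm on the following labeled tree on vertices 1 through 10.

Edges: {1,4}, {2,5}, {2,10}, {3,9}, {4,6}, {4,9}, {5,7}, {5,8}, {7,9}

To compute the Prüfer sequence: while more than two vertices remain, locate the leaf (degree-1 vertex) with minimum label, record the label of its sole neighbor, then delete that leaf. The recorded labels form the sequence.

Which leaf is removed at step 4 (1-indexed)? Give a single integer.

Step 1: current leaves = {1,3,6,8,10}. Remove leaf 1 (neighbor: 4).
Step 2: current leaves = {3,6,8,10}. Remove leaf 3 (neighbor: 9).
Step 3: current leaves = {6,8,10}. Remove leaf 6 (neighbor: 4).
Step 4: current leaves = {4,8,10}. Remove leaf 4 (neighbor: 9).

Answer: 4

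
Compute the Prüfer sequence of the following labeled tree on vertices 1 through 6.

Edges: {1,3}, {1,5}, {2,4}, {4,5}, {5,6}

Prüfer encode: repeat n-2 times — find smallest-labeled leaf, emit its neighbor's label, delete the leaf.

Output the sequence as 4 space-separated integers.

Step 1: leaves = {2,3,6}. Remove smallest leaf 2, emit neighbor 4.
Step 2: leaves = {3,4,6}. Remove smallest leaf 3, emit neighbor 1.
Step 3: leaves = {1,4,6}. Remove smallest leaf 1, emit neighbor 5.
Step 4: leaves = {4,6}. Remove smallest leaf 4, emit neighbor 5.
Done: 2 vertices remain (5, 6). Sequence = [4 1 5 5]

Answer: 4 1 5 5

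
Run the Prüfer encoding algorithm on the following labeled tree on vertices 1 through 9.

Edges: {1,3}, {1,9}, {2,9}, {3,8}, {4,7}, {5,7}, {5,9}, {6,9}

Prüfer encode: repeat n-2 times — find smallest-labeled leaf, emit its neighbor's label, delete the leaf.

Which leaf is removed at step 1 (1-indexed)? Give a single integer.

Answer: 2

Derivation:
Step 1: current leaves = {2,4,6,8}. Remove leaf 2 (neighbor: 9).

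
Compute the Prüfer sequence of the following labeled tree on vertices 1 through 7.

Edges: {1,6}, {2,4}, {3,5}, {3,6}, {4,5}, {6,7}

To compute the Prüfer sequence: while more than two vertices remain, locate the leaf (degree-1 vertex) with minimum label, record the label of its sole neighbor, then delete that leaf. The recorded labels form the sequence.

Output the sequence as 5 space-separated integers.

Answer: 6 4 5 3 6

Derivation:
Step 1: leaves = {1,2,7}. Remove smallest leaf 1, emit neighbor 6.
Step 2: leaves = {2,7}. Remove smallest leaf 2, emit neighbor 4.
Step 3: leaves = {4,7}. Remove smallest leaf 4, emit neighbor 5.
Step 4: leaves = {5,7}. Remove smallest leaf 5, emit neighbor 3.
Step 5: leaves = {3,7}. Remove smallest leaf 3, emit neighbor 6.
Done: 2 vertices remain (6, 7). Sequence = [6 4 5 3 6]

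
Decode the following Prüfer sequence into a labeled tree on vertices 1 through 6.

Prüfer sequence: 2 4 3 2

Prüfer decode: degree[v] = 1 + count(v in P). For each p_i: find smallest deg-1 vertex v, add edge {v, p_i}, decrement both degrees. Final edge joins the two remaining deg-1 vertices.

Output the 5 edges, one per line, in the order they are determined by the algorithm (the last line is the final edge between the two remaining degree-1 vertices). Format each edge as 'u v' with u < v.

Initial degrees: {1:1, 2:3, 3:2, 4:2, 5:1, 6:1}
Step 1: smallest deg-1 vertex = 1, p_1 = 2. Add edge {1,2}. Now deg[1]=0, deg[2]=2.
Step 2: smallest deg-1 vertex = 5, p_2 = 4. Add edge {4,5}. Now deg[5]=0, deg[4]=1.
Step 3: smallest deg-1 vertex = 4, p_3 = 3. Add edge {3,4}. Now deg[4]=0, deg[3]=1.
Step 4: smallest deg-1 vertex = 3, p_4 = 2. Add edge {2,3}. Now deg[3]=0, deg[2]=1.
Final: two remaining deg-1 vertices are 2, 6. Add edge {2,6}.

Answer: 1 2
4 5
3 4
2 3
2 6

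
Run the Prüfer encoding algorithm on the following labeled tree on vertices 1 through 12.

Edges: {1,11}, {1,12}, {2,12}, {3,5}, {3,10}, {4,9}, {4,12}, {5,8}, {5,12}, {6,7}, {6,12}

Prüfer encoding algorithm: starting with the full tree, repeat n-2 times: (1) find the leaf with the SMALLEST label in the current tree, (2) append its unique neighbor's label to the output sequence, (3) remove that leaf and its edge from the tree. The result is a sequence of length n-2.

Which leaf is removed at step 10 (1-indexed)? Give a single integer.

Step 1: current leaves = {2,7,8,9,10,11}. Remove leaf 2 (neighbor: 12).
Step 2: current leaves = {7,8,9,10,11}. Remove leaf 7 (neighbor: 6).
Step 3: current leaves = {6,8,9,10,11}. Remove leaf 6 (neighbor: 12).
Step 4: current leaves = {8,9,10,11}. Remove leaf 8 (neighbor: 5).
Step 5: current leaves = {9,10,11}. Remove leaf 9 (neighbor: 4).
Step 6: current leaves = {4,10,11}. Remove leaf 4 (neighbor: 12).
Step 7: current leaves = {10,11}. Remove leaf 10 (neighbor: 3).
Step 8: current leaves = {3,11}. Remove leaf 3 (neighbor: 5).
Step 9: current leaves = {5,11}. Remove leaf 5 (neighbor: 12).
Step 10: current leaves = {11,12}. Remove leaf 11 (neighbor: 1).

Answer: 11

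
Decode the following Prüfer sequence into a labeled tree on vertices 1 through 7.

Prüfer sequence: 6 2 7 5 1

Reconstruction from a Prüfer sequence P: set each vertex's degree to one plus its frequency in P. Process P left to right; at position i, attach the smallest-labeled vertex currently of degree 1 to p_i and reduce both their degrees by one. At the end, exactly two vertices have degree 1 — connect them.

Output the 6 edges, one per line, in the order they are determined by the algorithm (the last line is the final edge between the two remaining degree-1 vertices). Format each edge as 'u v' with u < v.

Answer: 3 6
2 4
2 7
5 6
1 5
1 7

Derivation:
Initial degrees: {1:2, 2:2, 3:1, 4:1, 5:2, 6:2, 7:2}
Step 1: smallest deg-1 vertex = 3, p_1 = 6. Add edge {3,6}. Now deg[3]=0, deg[6]=1.
Step 2: smallest deg-1 vertex = 4, p_2 = 2. Add edge {2,4}. Now deg[4]=0, deg[2]=1.
Step 3: smallest deg-1 vertex = 2, p_3 = 7. Add edge {2,7}. Now deg[2]=0, deg[7]=1.
Step 4: smallest deg-1 vertex = 6, p_4 = 5. Add edge {5,6}. Now deg[6]=0, deg[5]=1.
Step 5: smallest deg-1 vertex = 5, p_5 = 1. Add edge {1,5}. Now deg[5]=0, deg[1]=1.
Final: two remaining deg-1 vertices are 1, 7. Add edge {1,7}.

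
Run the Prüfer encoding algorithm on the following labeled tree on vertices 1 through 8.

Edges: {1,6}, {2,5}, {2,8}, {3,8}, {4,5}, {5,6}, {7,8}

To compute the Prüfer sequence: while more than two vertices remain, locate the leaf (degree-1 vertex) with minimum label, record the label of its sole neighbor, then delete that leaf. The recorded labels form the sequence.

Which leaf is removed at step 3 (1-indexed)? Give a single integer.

Answer: 4

Derivation:
Step 1: current leaves = {1,3,4,7}. Remove leaf 1 (neighbor: 6).
Step 2: current leaves = {3,4,6,7}. Remove leaf 3 (neighbor: 8).
Step 3: current leaves = {4,6,7}. Remove leaf 4 (neighbor: 5).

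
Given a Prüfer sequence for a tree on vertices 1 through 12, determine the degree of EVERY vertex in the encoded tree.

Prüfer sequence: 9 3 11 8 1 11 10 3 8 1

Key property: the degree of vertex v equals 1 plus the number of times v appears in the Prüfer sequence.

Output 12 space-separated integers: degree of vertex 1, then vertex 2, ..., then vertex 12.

Answer: 3 1 3 1 1 1 1 3 2 2 3 1

Derivation:
p_1 = 9: count[9] becomes 1
p_2 = 3: count[3] becomes 1
p_3 = 11: count[11] becomes 1
p_4 = 8: count[8] becomes 1
p_5 = 1: count[1] becomes 1
p_6 = 11: count[11] becomes 2
p_7 = 10: count[10] becomes 1
p_8 = 3: count[3] becomes 2
p_9 = 8: count[8] becomes 2
p_10 = 1: count[1] becomes 2
Degrees (1 + count): deg[1]=1+2=3, deg[2]=1+0=1, deg[3]=1+2=3, deg[4]=1+0=1, deg[5]=1+0=1, deg[6]=1+0=1, deg[7]=1+0=1, deg[8]=1+2=3, deg[9]=1+1=2, deg[10]=1+1=2, deg[11]=1+2=3, deg[12]=1+0=1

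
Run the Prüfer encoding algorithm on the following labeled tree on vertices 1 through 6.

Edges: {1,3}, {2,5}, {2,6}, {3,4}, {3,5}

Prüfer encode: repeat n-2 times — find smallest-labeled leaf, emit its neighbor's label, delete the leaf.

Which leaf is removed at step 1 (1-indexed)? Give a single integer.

Answer: 1

Derivation:
Step 1: current leaves = {1,4,6}. Remove leaf 1 (neighbor: 3).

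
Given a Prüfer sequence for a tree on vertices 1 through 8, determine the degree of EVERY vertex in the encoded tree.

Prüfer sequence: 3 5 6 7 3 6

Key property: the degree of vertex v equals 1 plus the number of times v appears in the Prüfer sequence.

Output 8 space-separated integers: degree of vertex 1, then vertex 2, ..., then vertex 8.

Answer: 1 1 3 1 2 3 2 1

Derivation:
p_1 = 3: count[3] becomes 1
p_2 = 5: count[5] becomes 1
p_3 = 6: count[6] becomes 1
p_4 = 7: count[7] becomes 1
p_5 = 3: count[3] becomes 2
p_6 = 6: count[6] becomes 2
Degrees (1 + count): deg[1]=1+0=1, deg[2]=1+0=1, deg[3]=1+2=3, deg[4]=1+0=1, deg[5]=1+1=2, deg[6]=1+2=3, deg[7]=1+1=2, deg[8]=1+0=1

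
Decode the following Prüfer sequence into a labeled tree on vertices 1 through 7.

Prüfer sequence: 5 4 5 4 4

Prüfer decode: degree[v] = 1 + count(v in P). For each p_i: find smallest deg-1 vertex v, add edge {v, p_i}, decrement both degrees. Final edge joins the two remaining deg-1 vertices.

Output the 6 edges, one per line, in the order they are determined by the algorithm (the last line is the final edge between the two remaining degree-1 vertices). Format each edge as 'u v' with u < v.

Initial degrees: {1:1, 2:1, 3:1, 4:4, 5:3, 6:1, 7:1}
Step 1: smallest deg-1 vertex = 1, p_1 = 5. Add edge {1,5}. Now deg[1]=0, deg[5]=2.
Step 2: smallest deg-1 vertex = 2, p_2 = 4. Add edge {2,4}. Now deg[2]=0, deg[4]=3.
Step 3: smallest deg-1 vertex = 3, p_3 = 5. Add edge {3,5}. Now deg[3]=0, deg[5]=1.
Step 4: smallest deg-1 vertex = 5, p_4 = 4. Add edge {4,5}. Now deg[5]=0, deg[4]=2.
Step 5: smallest deg-1 vertex = 6, p_5 = 4. Add edge {4,6}. Now deg[6]=0, deg[4]=1.
Final: two remaining deg-1 vertices are 4, 7. Add edge {4,7}.

Answer: 1 5
2 4
3 5
4 5
4 6
4 7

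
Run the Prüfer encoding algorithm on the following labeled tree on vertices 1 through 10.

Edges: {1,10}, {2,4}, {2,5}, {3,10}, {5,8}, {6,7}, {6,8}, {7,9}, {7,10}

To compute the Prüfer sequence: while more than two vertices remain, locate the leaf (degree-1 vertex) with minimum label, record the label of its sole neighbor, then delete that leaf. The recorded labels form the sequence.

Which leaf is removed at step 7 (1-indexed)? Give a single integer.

Answer: 6

Derivation:
Step 1: current leaves = {1,3,4,9}. Remove leaf 1 (neighbor: 10).
Step 2: current leaves = {3,4,9}. Remove leaf 3 (neighbor: 10).
Step 3: current leaves = {4,9,10}. Remove leaf 4 (neighbor: 2).
Step 4: current leaves = {2,9,10}. Remove leaf 2 (neighbor: 5).
Step 5: current leaves = {5,9,10}. Remove leaf 5 (neighbor: 8).
Step 6: current leaves = {8,9,10}. Remove leaf 8 (neighbor: 6).
Step 7: current leaves = {6,9,10}. Remove leaf 6 (neighbor: 7).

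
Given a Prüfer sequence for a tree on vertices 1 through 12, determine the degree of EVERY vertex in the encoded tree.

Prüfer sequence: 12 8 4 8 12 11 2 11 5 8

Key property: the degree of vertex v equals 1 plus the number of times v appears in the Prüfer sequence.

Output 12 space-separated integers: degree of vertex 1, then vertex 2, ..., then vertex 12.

p_1 = 12: count[12] becomes 1
p_2 = 8: count[8] becomes 1
p_3 = 4: count[4] becomes 1
p_4 = 8: count[8] becomes 2
p_5 = 12: count[12] becomes 2
p_6 = 11: count[11] becomes 1
p_7 = 2: count[2] becomes 1
p_8 = 11: count[11] becomes 2
p_9 = 5: count[5] becomes 1
p_10 = 8: count[8] becomes 3
Degrees (1 + count): deg[1]=1+0=1, deg[2]=1+1=2, deg[3]=1+0=1, deg[4]=1+1=2, deg[5]=1+1=2, deg[6]=1+0=1, deg[7]=1+0=1, deg[8]=1+3=4, deg[9]=1+0=1, deg[10]=1+0=1, deg[11]=1+2=3, deg[12]=1+2=3

Answer: 1 2 1 2 2 1 1 4 1 1 3 3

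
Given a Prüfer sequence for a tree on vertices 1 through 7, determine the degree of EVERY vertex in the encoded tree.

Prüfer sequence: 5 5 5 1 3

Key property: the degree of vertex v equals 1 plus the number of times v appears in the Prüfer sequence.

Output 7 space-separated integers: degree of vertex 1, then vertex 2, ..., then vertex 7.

p_1 = 5: count[5] becomes 1
p_2 = 5: count[5] becomes 2
p_3 = 5: count[5] becomes 3
p_4 = 1: count[1] becomes 1
p_5 = 3: count[3] becomes 1
Degrees (1 + count): deg[1]=1+1=2, deg[2]=1+0=1, deg[3]=1+1=2, deg[4]=1+0=1, deg[5]=1+3=4, deg[6]=1+0=1, deg[7]=1+0=1

Answer: 2 1 2 1 4 1 1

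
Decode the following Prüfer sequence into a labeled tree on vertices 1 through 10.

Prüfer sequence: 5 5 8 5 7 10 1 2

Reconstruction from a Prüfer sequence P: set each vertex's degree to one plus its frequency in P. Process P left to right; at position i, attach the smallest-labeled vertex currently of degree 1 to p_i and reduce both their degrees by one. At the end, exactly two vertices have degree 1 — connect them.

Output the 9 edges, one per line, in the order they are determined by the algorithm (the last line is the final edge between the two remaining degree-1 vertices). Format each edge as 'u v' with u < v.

Initial degrees: {1:2, 2:2, 3:1, 4:1, 5:4, 6:1, 7:2, 8:2, 9:1, 10:2}
Step 1: smallest deg-1 vertex = 3, p_1 = 5. Add edge {3,5}. Now deg[3]=0, deg[5]=3.
Step 2: smallest deg-1 vertex = 4, p_2 = 5. Add edge {4,5}. Now deg[4]=0, deg[5]=2.
Step 3: smallest deg-1 vertex = 6, p_3 = 8. Add edge {6,8}. Now deg[6]=0, deg[8]=1.
Step 4: smallest deg-1 vertex = 8, p_4 = 5. Add edge {5,8}. Now deg[8]=0, deg[5]=1.
Step 5: smallest deg-1 vertex = 5, p_5 = 7. Add edge {5,7}. Now deg[5]=0, deg[7]=1.
Step 6: smallest deg-1 vertex = 7, p_6 = 10. Add edge {7,10}. Now deg[7]=0, deg[10]=1.
Step 7: smallest deg-1 vertex = 9, p_7 = 1. Add edge {1,9}. Now deg[9]=0, deg[1]=1.
Step 8: smallest deg-1 vertex = 1, p_8 = 2. Add edge {1,2}. Now deg[1]=0, deg[2]=1.
Final: two remaining deg-1 vertices are 2, 10. Add edge {2,10}.

Answer: 3 5
4 5
6 8
5 8
5 7
7 10
1 9
1 2
2 10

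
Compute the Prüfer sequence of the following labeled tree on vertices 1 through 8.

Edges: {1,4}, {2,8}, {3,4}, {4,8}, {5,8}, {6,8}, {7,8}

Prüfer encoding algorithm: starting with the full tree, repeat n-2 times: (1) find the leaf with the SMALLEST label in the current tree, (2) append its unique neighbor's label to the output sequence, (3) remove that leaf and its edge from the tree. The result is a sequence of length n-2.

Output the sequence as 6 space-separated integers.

Answer: 4 8 4 8 8 8

Derivation:
Step 1: leaves = {1,2,3,5,6,7}. Remove smallest leaf 1, emit neighbor 4.
Step 2: leaves = {2,3,5,6,7}. Remove smallest leaf 2, emit neighbor 8.
Step 3: leaves = {3,5,6,7}. Remove smallest leaf 3, emit neighbor 4.
Step 4: leaves = {4,5,6,7}. Remove smallest leaf 4, emit neighbor 8.
Step 5: leaves = {5,6,7}. Remove smallest leaf 5, emit neighbor 8.
Step 6: leaves = {6,7}. Remove smallest leaf 6, emit neighbor 8.
Done: 2 vertices remain (7, 8). Sequence = [4 8 4 8 8 8]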